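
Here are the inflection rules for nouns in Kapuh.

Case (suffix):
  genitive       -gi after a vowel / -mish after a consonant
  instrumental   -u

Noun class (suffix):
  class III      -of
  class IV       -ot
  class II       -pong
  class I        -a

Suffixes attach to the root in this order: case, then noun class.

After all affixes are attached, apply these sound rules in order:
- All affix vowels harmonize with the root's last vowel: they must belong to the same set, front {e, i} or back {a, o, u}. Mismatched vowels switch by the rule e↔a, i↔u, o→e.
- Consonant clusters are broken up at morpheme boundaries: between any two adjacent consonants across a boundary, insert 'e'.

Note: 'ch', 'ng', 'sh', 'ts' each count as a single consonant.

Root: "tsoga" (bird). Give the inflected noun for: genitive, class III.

tsogaguof

Attach case genitive -gi (after vowel 'a') → tsogagi.
Attach noun class class III -of → tsogagiof.
Apply vowel harmony: tsogagiof → tsogaguof.
Epenthesis: no change.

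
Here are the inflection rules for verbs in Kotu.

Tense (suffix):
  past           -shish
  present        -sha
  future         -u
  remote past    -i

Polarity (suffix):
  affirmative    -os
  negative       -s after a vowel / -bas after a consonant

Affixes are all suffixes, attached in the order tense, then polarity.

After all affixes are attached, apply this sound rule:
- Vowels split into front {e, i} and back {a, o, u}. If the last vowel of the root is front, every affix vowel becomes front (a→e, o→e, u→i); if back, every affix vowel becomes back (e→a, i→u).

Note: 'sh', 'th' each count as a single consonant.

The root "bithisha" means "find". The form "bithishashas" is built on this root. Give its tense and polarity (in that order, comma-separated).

Segment: bithisha-sha-s.
tense: -sha → present.
polarity: -s/bas → negative.

present, negative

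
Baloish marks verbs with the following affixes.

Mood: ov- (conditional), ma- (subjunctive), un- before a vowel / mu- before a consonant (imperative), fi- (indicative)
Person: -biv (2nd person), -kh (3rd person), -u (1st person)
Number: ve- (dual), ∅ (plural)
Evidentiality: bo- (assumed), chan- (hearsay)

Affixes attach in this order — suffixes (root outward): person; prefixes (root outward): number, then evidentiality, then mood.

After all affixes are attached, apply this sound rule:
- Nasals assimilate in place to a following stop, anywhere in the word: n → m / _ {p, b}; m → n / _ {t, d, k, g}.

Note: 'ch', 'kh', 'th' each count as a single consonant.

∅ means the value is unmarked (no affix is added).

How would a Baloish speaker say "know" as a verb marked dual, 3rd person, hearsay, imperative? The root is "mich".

muchanvemichkh

Attach number dual ve- → vemich.
Attach evidentiality hearsay chan- → chanvemich.
Attach mood imperative mu- (before consonant 'ch') → muchanvemich.
Attach person 3rd person -kh → muchanvemichkh.
Nasal assimilation: no change.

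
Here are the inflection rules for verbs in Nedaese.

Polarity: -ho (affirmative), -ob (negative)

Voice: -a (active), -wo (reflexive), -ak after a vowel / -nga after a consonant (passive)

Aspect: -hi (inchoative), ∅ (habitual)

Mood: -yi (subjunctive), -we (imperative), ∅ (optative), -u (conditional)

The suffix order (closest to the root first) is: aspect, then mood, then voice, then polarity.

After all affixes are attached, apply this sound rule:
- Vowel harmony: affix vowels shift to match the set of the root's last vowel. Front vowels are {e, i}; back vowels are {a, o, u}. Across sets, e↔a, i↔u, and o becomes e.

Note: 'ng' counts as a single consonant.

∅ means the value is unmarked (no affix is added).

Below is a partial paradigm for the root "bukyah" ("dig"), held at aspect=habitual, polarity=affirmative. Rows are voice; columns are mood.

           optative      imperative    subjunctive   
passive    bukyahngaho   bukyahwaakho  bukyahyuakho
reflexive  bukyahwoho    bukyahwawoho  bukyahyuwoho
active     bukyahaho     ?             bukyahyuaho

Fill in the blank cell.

bukyahwaaho

aspect = habitual: zero marking, form stays bukyah.
Attach mood imperative -we → bukyahwe.
Attach voice active -a → bukyahwea.
Attach polarity affirmative -ho → bukyahweaho.
Apply vowel harmony: bukyahweaho → bukyahwaaho.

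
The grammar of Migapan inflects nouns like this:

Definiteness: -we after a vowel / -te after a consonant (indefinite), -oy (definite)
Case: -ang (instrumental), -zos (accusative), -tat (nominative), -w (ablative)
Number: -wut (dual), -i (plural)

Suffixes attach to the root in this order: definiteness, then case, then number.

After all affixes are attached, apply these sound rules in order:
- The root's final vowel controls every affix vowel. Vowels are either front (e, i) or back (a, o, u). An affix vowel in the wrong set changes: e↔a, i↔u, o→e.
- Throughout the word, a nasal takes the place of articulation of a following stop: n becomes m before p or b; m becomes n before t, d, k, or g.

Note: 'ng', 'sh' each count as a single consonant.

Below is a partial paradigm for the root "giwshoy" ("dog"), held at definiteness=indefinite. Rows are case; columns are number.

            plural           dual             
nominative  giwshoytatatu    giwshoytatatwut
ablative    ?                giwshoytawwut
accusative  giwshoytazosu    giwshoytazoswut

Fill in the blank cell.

giwshoytawu

Attach definiteness indefinite -te (after consonant 'y') → giwshoyte.
Attach case ablative -w → giwshoytew.
Attach number plural -i → giwshoytewi.
Apply vowel harmony: giwshoytewi → giwshoytawu.
Nasal assimilation: no change.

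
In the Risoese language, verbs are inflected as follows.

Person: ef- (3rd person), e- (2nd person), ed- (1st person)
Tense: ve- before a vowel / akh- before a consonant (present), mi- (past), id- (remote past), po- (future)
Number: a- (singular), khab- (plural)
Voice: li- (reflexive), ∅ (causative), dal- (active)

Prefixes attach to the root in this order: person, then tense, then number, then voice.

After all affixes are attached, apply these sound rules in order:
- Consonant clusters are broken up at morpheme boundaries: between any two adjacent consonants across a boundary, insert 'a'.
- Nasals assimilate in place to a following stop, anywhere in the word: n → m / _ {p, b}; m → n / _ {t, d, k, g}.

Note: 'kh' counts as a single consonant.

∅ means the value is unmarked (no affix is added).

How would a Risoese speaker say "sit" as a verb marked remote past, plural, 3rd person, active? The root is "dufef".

Attach person 3rd person ef- → efdufef.
Attach tense remote past id- → idefdufef.
Attach number plural khab- → khabidefdufef.
Attach voice active dal- → dalkhabidefdufef.
Apply epenthesis: dalkhabidefdufef → dalakhabidefadufef.
Nasal assimilation: no change.

dalakhabidefadufef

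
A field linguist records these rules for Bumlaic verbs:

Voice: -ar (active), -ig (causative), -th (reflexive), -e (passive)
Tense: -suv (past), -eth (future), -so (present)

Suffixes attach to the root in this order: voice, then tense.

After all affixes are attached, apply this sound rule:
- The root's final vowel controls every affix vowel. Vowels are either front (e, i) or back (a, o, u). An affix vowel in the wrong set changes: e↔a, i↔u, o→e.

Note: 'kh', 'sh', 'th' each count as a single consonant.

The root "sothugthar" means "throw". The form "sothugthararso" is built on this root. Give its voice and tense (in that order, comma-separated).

active, present

Segment: sothugthar-ar-so.
voice: -ar → active.
tense: -so → present.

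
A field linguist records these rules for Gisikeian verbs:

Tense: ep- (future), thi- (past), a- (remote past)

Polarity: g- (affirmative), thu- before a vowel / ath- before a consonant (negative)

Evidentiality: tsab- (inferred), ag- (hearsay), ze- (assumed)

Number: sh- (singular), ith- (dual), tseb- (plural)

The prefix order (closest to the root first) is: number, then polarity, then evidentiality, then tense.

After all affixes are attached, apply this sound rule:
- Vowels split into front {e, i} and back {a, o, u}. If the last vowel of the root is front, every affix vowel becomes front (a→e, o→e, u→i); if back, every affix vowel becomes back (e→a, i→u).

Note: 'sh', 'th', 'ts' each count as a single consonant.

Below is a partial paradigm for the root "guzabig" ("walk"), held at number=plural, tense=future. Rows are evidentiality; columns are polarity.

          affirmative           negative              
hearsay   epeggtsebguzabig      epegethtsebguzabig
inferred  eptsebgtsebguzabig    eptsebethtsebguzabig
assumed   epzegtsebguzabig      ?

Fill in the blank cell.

Attach number plural tseb- → tsebguzabig.
Attach polarity negative ath- (before consonant 'ts') → athtsebguzabig.
Attach evidentiality assumed ze- → zeathtsebguzabig.
Attach tense future ep- → epzeathtsebguzabig.
Apply vowel harmony: epzeathtsebguzabig → epzeethtsebguzabig.

epzeethtsebguzabig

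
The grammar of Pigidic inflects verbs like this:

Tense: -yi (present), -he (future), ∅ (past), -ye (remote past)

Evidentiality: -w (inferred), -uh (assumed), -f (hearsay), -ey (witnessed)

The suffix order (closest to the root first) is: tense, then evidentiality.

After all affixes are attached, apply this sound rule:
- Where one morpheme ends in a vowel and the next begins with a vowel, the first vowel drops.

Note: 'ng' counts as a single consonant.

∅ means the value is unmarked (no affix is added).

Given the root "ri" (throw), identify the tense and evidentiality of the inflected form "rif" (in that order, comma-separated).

Segment: ri-f.
tense: ∅ → past.
evidentiality: -f → hearsay.

past, hearsay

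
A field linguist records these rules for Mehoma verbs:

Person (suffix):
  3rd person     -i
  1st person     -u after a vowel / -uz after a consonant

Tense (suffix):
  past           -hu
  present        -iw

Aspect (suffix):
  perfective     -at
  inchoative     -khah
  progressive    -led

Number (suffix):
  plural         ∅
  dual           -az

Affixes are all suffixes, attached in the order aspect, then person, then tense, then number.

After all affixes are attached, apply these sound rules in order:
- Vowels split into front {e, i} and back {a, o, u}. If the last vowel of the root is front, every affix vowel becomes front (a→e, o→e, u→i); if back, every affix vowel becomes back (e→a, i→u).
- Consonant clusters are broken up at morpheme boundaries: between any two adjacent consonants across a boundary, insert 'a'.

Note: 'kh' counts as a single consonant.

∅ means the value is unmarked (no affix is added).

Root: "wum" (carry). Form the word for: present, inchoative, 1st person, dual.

wumakhahuzuwaz

Attach aspect inchoative -khah → wumkhah.
Attach person 1st person -uz (after consonant 'h') → wumkhahuz.
Attach tense present -iw → wumkhahuziw.
Attach number dual -az → wumkhahuziwaz.
Apply vowel harmony: wumkhahuziwaz → wumkhahuzuwaz.
Apply epenthesis: wumkhahuzuwaz → wumakhahuzuwaz.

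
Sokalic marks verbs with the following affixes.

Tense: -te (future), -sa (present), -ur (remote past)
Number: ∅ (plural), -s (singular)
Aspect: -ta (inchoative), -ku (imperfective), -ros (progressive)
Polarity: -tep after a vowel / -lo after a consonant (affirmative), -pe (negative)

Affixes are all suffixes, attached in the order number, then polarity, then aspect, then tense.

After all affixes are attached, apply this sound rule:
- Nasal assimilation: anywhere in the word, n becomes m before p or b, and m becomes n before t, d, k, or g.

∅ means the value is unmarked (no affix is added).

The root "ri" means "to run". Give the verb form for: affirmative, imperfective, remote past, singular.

Attach number singular -s → ris.
Attach polarity affirmative -lo (after consonant 's') → rislo.
Attach aspect imperfective -ku → risloku.
Attach tense remote past -ur → rislokuur.
Nasal assimilation: no change.

rislokuur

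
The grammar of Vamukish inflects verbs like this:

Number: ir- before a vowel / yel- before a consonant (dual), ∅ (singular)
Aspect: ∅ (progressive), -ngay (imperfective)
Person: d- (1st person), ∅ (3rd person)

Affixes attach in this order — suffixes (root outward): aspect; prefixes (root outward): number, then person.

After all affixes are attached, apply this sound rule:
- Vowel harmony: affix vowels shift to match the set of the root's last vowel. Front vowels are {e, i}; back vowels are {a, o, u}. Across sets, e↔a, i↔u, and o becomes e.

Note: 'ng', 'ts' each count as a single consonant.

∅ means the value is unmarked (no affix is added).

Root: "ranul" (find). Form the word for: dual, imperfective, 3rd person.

yalranulngay

Attach aspect imperfective -ngay → ranulngay.
Attach number dual yel- (before consonant 'r') → yelranulngay.
person = 3rd person: zero marking, form stays yelranulngay.
Apply vowel harmony: yelranulngay → yalranulngay.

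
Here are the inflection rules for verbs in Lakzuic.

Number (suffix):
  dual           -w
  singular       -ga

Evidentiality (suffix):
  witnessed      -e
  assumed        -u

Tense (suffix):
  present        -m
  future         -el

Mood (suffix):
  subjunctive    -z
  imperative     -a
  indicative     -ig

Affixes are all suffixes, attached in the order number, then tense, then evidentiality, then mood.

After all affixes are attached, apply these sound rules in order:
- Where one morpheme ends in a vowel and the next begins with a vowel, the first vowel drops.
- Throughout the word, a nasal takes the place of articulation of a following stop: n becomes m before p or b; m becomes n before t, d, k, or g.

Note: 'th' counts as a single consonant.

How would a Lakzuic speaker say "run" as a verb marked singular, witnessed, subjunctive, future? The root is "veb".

vebgelez

Attach number singular -ga → vebga.
Attach tense future -el → vebgael.
Attach evidentiality witnessed -e → vebgaele.
Attach mood subjunctive -z → vebgaelez.
Apply vowel deletion: vebgaelez → vebgelez.
Nasal assimilation: no change.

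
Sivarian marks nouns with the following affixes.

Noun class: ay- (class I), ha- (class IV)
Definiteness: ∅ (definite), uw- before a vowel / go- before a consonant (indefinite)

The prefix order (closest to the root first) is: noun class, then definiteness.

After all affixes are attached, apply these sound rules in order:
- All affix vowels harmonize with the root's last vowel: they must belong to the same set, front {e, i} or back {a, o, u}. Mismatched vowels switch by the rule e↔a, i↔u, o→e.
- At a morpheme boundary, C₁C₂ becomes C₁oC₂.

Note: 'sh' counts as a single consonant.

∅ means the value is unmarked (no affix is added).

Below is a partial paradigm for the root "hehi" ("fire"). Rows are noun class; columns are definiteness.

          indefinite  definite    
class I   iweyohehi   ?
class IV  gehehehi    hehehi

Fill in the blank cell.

Attach noun class class I ay- → ayhehi.
definiteness = definite: zero marking, form stays ayhehi.
Apply vowel harmony: ayhehi → eyhehi.
Apply epenthesis: eyhehi → eyohehi.

eyohehi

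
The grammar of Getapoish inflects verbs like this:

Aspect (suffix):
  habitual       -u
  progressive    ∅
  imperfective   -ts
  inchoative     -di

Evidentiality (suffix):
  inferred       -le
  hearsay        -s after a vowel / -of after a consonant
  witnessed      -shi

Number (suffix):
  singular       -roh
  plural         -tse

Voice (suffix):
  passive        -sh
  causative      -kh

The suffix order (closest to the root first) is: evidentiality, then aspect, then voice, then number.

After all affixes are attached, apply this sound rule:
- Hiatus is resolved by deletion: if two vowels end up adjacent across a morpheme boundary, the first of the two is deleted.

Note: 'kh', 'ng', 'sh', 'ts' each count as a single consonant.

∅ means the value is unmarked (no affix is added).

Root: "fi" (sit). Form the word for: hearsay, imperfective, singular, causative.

fistskhroh

Attach evidentiality hearsay -s (after vowel 'i') → fis.
Attach aspect imperfective -ts → fists.
Attach voice causative -kh → fistskh.
Attach number singular -roh → fistskhroh.
Vowel deletion: no change.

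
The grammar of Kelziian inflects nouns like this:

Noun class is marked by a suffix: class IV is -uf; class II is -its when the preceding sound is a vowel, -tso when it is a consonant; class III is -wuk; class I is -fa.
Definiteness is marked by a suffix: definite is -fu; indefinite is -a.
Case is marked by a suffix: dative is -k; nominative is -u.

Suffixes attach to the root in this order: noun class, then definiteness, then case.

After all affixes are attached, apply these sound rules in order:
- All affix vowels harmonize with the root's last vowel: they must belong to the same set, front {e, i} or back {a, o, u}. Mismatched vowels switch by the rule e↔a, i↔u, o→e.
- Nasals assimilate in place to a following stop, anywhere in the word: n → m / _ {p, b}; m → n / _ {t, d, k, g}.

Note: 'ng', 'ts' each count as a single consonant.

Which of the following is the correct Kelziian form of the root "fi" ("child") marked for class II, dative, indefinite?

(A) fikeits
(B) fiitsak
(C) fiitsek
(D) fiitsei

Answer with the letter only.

C

Attach noun class class II -its (after vowel 'i') → fiits.
Attach definiteness indefinite -a → fiitsa.
Attach case dative -k → fiitsak.
Apply vowel harmony: fiitsak → fiitsek.
Nasal assimilation: no change.
So the correct form is fiitsek, option (C).
(A) fikeits is wrong: it has the affixes in the wrong order.
(B) fiitsak is wrong: it fails to apply the sound rule(s).
(D) fiitsei is wrong: it uses nominative instead of dative for case.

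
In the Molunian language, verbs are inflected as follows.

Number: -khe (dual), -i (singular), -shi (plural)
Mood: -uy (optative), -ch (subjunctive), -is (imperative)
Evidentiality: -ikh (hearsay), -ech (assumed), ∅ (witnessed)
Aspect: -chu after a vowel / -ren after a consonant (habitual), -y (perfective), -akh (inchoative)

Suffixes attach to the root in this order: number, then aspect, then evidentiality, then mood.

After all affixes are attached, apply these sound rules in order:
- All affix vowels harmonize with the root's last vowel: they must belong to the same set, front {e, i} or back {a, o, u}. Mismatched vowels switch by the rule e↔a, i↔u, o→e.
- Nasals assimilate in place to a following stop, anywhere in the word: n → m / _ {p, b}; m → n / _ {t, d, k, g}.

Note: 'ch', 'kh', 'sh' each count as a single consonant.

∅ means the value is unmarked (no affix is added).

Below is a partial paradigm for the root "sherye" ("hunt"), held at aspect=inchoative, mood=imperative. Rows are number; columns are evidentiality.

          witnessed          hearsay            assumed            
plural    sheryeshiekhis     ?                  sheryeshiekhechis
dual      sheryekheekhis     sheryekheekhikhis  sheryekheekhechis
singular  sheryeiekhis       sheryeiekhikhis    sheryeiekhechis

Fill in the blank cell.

Attach number plural -shi → sheryeshi.
Attach aspect inchoative -akh → sheryeshiakh.
Attach evidentiality hearsay -ikh → sheryeshiakhikh.
Attach mood imperative -is → sheryeshiakhikhis.
Apply vowel harmony: sheryeshiakhikhis → sheryeshiekhikhis.
Nasal assimilation: no change.

sheryeshiekhikhis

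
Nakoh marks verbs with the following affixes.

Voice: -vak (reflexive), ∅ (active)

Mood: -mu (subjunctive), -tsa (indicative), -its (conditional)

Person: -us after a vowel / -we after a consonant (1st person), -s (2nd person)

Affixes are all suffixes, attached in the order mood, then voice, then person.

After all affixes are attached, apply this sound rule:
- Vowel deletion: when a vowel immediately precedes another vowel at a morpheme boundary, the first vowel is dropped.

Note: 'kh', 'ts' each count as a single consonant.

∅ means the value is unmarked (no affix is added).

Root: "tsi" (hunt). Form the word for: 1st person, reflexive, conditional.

Attach mood conditional -its → tsiits.
Attach voice reflexive -vak → tsiitsvak.
Attach person 1st person -we (after consonant 'k') → tsiitsvakwe.
Apply vowel deletion: tsiitsvakwe → tsitsvakwe.

tsitsvakwe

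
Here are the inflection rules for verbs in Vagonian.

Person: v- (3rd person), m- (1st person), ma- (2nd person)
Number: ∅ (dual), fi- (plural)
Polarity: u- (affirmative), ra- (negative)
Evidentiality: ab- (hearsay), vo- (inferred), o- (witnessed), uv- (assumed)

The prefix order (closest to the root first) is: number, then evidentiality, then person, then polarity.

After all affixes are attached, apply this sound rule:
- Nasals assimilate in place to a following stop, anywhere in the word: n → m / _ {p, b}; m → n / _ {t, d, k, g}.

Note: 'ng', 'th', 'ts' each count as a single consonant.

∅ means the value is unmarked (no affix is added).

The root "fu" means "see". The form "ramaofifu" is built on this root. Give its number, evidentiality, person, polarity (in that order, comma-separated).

Segment: ra-ma-o-fi-fu.
number: fi- → plural.
evidentiality: o- → witnessed.
person: ma- → 2nd person.
polarity: ra- → negative.

plural, witnessed, 2nd person, negative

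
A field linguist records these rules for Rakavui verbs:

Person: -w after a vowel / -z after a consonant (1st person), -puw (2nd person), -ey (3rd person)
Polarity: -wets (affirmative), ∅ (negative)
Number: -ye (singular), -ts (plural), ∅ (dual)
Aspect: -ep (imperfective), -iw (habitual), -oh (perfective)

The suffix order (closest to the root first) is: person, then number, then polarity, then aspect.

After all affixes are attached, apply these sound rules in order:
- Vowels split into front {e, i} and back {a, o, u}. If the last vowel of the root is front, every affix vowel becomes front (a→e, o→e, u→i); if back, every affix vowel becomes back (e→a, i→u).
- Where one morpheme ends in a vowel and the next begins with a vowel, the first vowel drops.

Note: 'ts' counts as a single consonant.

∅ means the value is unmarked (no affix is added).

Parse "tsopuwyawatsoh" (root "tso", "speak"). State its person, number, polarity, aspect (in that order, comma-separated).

Segment: tso-puw-ye-wets-oh.
person: -puw → 2nd person.
number: -ye → singular.
polarity: -wets → affirmative.
aspect: -oh → perfective.

2nd person, singular, affirmative, perfective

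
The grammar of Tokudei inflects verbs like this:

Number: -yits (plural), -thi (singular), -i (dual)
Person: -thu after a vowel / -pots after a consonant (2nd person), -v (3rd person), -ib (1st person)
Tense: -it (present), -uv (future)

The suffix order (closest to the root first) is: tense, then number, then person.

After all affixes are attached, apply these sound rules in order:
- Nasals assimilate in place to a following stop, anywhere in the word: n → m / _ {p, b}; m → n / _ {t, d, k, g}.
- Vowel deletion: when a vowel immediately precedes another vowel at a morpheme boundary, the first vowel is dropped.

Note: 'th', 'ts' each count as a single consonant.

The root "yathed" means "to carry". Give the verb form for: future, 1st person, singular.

yatheduvthib

Attach tense future -uv → yatheduv.
Attach number singular -thi → yatheduvthi.
Attach person 1st person -ib → yatheduvthiib.
Nasal assimilation: no change.
Apply vowel deletion: yatheduvthiib → yatheduvthib.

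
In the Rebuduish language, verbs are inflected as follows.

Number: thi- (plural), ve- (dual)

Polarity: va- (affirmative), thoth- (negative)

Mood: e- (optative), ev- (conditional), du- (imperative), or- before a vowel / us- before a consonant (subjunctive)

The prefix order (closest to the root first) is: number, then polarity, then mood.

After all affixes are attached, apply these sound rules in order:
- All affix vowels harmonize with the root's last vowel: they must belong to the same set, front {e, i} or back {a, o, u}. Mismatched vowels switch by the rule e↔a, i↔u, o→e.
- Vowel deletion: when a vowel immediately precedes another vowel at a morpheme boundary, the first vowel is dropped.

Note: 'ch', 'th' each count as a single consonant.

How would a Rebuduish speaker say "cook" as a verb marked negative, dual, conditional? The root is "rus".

avthothvarus

Attach number dual ve- → verus.
Attach polarity negative thoth- → thothverus.
Attach mood conditional ev- → evthothverus.
Apply vowel harmony: evthothverus → avthothvarus.
Vowel deletion: no change.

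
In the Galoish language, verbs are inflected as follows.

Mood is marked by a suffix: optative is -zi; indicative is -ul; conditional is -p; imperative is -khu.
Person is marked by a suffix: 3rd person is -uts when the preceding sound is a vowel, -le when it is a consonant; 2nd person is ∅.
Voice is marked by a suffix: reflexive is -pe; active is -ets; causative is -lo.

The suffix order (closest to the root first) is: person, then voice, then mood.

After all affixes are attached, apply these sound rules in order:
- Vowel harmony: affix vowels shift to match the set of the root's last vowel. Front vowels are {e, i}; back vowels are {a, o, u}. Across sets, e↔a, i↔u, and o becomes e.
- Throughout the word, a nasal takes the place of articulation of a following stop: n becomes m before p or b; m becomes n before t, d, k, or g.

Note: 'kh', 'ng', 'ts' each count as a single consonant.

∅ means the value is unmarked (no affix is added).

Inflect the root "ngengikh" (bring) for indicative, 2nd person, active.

ngengikhetsil

person = 2nd person: zero marking, form stays ngengikh.
Attach voice active -ets → ngengikhets.
Attach mood indicative -ul → ngengikhetsul.
Apply vowel harmony: ngengikhetsul → ngengikhetsil.
Nasal assimilation: no change.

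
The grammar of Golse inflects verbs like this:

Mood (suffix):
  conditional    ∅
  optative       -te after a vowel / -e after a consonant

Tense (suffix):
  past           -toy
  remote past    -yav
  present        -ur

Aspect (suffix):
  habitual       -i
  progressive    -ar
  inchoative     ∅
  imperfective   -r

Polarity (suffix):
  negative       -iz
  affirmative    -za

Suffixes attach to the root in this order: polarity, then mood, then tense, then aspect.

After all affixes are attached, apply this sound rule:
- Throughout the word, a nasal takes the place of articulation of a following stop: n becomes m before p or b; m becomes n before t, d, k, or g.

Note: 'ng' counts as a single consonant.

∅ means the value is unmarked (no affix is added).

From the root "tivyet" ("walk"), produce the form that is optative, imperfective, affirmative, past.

Attach polarity affirmative -za → tivyetza.
Attach mood optative -te (after vowel 'a') → tivyetzate.
Attach tense past -toy → tivyetzatetoy.
Attach aspect imperfective -r → tivyetzatetoyr.
Nasal assimilation: no change.

tivyetzatetoyr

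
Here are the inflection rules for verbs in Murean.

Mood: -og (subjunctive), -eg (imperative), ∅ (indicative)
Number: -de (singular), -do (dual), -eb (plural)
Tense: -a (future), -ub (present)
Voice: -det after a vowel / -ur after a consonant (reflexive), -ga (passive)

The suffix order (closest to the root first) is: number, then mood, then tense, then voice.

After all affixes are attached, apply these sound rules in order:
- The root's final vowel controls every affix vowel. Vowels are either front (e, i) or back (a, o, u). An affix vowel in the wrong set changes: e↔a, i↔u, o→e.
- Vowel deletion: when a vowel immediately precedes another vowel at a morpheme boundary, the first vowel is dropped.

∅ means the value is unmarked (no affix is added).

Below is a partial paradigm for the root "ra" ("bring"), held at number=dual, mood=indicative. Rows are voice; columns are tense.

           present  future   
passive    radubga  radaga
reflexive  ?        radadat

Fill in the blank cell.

Attach number dual -do → rado.
mood = indicative: zero marking, form stays rado.
Attach tense present -ub → radoub.
Attach voice reflexive -ur (after consonant 'b') → radoubur.
Vowel harmony: no change.
Apply vowel deletion: radoubur → radubur.

radubur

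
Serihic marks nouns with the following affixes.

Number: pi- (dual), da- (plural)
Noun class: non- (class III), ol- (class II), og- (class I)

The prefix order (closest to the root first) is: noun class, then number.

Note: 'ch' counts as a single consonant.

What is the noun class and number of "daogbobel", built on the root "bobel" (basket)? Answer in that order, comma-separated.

class I, plural

Segment: da-og-bobel.
noun class: og- → class I.
number: da- → plural.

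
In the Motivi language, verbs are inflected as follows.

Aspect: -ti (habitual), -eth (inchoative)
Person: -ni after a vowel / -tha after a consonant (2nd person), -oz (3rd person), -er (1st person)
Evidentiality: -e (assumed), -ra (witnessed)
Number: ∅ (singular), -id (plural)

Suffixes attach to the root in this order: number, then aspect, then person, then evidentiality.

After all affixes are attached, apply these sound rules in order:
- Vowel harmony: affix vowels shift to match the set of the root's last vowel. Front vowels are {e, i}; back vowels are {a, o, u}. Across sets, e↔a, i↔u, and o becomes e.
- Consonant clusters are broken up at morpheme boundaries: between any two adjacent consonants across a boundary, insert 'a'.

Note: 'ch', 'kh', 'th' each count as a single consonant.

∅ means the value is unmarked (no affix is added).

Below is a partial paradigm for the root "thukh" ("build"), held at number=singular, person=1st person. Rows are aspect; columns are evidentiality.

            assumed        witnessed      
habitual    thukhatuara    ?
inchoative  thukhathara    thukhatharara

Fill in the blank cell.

number = singular: zero marking, form stays thukh.
Attach aspect habitual -ti → thukhti.
Attach person 1st person -er → thukhtier.
Attach evidentiality witnessed -ra → thukhtierra.
Apply vowel harmony: thukhtierra → thukhtuarra.
Apply epenthesis: thukhtuarra → thukhatuarara.

thukhatuarara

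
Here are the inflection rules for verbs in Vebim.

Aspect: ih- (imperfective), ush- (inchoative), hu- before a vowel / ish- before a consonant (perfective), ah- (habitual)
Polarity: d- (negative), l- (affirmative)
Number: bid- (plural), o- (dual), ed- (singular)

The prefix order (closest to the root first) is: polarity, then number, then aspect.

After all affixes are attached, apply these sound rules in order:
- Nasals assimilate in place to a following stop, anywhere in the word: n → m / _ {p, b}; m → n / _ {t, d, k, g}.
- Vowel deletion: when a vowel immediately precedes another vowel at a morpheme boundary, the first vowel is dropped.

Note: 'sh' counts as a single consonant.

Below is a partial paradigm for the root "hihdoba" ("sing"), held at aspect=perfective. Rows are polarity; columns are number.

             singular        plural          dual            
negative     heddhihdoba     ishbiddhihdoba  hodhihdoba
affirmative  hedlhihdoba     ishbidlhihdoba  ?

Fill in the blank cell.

holhihdoba

Attach polarity affirmative l- → lhihdoba.
Attach number dual o- → olhihdoba.
Attach aspect perfective hu- (before vowel 'o') → huolhihdoba.
Nasal assimilation: no change.
Apply vowel deletion: huolhihdoba → holhihdoba.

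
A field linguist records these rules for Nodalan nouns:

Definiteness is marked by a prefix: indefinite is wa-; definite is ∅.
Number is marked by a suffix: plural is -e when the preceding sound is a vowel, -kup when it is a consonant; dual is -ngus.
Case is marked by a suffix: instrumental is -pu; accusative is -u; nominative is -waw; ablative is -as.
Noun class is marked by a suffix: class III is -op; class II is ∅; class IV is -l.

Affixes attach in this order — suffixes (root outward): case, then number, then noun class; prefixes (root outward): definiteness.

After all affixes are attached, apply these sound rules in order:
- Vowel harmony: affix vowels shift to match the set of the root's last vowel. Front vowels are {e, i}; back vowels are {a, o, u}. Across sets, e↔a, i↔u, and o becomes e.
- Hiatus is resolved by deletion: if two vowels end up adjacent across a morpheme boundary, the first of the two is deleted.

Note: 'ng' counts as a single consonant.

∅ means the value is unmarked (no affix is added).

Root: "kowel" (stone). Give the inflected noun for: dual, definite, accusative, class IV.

Attach case accusative -u → kowelu.
Attach number dual -ngus → kowelungus.
definiteness = definite: zero marking, form stays kowelungus.
Attach noun class class IV -l → kowelungusl.
Apply vowel harmony: kowelungusl → kowelingisl.
Vowel deletion: no change.

kowelingisl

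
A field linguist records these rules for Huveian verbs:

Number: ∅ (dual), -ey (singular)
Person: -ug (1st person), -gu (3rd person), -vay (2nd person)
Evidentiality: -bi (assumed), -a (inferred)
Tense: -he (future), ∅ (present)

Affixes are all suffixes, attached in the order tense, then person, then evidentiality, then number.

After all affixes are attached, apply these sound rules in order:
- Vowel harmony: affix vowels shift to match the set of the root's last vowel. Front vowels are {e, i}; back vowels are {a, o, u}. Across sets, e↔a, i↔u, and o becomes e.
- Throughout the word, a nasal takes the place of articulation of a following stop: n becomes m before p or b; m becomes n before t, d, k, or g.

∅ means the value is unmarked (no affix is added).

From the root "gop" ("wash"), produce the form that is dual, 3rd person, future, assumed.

Attach tense future -he → gophe.
Attach person 3rd person -gu → gophegu.
Attach evidentiality assumed -bi → gophegubi.
number = dual: zero marking, form stays gophegubi.
Apply vowel harmony: gophegubi → gophagubu.
Nasal assimilation: no change.

gophagubu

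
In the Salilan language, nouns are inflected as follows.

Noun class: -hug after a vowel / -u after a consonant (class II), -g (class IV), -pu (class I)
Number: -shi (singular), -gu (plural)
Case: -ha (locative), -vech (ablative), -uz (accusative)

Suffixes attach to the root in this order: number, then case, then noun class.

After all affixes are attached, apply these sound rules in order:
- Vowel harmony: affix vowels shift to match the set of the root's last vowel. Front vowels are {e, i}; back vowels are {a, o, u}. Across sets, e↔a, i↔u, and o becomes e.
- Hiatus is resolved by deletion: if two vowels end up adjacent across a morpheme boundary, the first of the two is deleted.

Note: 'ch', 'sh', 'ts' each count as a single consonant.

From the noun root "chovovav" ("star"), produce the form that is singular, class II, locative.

chovovavshuhahug

Attach number singular -shi → chovovavshi.
Attach case locative -ha → chovovavshiha.
Attach noun class class II -hug (after vowel 'a') → chovovavshihahug.
Apply vowel harmony: chovovavshihahug → chovovavshuhahug.
Vowel deletion: no change.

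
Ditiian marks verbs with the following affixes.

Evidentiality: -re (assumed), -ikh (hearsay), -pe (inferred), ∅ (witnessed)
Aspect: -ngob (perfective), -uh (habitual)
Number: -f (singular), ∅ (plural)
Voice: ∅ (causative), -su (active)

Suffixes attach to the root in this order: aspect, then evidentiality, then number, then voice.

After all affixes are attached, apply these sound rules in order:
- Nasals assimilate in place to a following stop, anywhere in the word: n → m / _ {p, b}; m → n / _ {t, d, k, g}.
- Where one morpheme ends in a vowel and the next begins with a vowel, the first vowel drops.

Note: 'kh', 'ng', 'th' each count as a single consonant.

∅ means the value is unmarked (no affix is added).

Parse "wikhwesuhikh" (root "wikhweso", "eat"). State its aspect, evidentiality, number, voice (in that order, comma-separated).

habitual, hearsay, plural, causative

Segment: wikhweso-uh-ikh.
aspect: -uh → habitual.
evidentiality: -ikh → hearsay.
number: ∅ → plural.
voice: ∅ → causative.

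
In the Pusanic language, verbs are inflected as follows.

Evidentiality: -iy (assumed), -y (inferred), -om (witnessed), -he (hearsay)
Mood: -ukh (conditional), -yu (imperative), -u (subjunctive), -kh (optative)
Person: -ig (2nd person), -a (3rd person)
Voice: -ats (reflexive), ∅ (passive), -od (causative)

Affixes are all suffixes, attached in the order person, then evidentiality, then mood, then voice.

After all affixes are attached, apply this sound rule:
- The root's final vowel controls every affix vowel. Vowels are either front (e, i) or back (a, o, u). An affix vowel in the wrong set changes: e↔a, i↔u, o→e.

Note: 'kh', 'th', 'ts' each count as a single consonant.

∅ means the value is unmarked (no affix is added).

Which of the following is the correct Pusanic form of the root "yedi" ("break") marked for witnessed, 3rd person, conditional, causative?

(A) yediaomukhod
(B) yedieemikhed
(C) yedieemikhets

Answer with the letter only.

B

Attach person 3rd person -a → yedia.
Attach evidentiality witnessed -om → yediaom.
Attach mood conditional -ukh → yediaomukh.
Attach voice causative -od → yediaomukhod.
Apply vowel harmony: yediaomukhod → yedieemikhed.
So the correct form is yedieemikhed, option (B).
(A) yediaomukhod is wrong: it fails to apply the sound rule(s).
(C) yedieemikhets is wrong: it uses reflexive instead of causative for voice.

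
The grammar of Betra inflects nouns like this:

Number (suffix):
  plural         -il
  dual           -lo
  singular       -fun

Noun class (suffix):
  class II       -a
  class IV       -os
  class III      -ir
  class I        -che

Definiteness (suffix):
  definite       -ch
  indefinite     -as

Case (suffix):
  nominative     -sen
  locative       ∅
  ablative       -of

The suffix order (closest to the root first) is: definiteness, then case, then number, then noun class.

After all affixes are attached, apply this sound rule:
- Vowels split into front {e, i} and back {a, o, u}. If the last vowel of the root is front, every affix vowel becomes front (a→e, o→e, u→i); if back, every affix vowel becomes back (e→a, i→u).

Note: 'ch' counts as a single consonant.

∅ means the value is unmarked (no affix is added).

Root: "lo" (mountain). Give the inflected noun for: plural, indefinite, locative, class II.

loasula

Attach definiteness indefinite -as → loas.
case = locative: zero marking, form stays loas.
Attach number plural -il → loasil.
Attach noun class class II -a → loasila.
Apply vowel harmony: loasila → loasula.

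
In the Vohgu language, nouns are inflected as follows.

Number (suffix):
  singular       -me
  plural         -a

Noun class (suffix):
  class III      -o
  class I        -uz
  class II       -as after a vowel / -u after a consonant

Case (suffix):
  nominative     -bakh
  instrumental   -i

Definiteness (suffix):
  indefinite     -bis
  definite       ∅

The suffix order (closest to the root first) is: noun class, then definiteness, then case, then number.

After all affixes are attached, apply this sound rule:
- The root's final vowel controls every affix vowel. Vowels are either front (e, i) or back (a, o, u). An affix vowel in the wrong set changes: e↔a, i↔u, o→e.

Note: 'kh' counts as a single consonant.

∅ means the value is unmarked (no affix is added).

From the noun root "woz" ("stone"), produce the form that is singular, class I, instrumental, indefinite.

Attach noun class class I -uz → wozuz.
Attach definiteness indefinite -bis → wozuzbis.
Attach case instrumental -i → wozuzbisi.
Attach number singular -me → wozuzbisime.
Apply vowel harmony: wozuzbisime → wozuzbusuma.

wozuzbusuma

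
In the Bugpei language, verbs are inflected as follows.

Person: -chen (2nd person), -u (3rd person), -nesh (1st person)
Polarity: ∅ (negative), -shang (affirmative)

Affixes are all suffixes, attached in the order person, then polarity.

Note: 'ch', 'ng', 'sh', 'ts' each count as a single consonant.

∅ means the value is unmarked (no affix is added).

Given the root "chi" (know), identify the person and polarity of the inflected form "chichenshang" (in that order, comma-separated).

Segment: chi-chen-shang.
person: -chen → 2nd person.
polarity: -shang → affirmative.

2nd person, affirmative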